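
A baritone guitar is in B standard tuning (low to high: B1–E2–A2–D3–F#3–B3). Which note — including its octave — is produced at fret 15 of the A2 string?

C4

A2 is MIDI 45. Adding 15 gives 60, which is C4.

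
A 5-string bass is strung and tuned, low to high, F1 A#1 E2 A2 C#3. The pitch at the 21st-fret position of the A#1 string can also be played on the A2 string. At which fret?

10

Fret 21 on A#1 is MIDI 34 + 21 = 55 (G3). On the A2 string (open MIDI 45), that pitch is 55 − 45 = fret 10.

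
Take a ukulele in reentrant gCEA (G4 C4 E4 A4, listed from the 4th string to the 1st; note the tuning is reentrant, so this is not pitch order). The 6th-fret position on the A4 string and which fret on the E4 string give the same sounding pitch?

11

Fret 6 on A4 is MIDI 69 + 6 = 75 (D#5). On the E4 string (open MIDI 64), that pitch is 75 − 64 = fret 11.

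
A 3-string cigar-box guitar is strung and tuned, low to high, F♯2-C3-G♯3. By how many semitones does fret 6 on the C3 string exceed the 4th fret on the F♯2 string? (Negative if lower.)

C3 at fret 6 → F♯3 (MIDI 54); F♯2 at fret 4 → A♯2 (MIDI 46).
54 − 46 = 8, so the two pitches are 8 semitones apart.

8 semitones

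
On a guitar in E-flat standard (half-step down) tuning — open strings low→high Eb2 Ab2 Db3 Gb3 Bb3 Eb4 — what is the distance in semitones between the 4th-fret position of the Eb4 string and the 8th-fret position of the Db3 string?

10 semitones

Eb4 at fret 4 → G4 (MIDI 67); Db3 at fret 8 → A3 (MIDI 57).
67 − 57 = 10, so the two pitches are 10 semitones apart, with G4 the higher.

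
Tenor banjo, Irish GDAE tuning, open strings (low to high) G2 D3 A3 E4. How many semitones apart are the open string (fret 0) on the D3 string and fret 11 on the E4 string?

25 semitones

D3 at fret 0 → D3 (MIDI 50); E4 at fret 11 → D#5 (MIDI 75).
50 − 75 = -25, so the two pitches are 25 semitones apart, with D#5 the higher.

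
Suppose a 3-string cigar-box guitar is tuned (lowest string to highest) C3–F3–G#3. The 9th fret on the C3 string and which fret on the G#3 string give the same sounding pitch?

Fret 9 on C3 is MIDI 48 + 9 = 57 (A3). On the G#3 string (open MIDI 56), that pitch is 57 − 56 = fret 1.

1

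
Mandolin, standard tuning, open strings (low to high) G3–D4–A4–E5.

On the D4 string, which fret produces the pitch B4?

9

B4 is 9 semitones above the open D4 (D–D#–E–F–F#–G–G#–A–A#–B), so it sits at fret 9.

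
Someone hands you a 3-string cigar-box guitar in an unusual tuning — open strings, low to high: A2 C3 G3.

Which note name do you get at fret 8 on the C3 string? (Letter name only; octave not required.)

The open C3 string plus 8 semitones: C–C#–D–D#–E–F–F#–G–G#.

G♯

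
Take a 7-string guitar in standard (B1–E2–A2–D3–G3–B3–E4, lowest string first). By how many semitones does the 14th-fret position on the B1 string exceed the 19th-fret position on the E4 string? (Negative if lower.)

B1 at fret 14 → C#3 (MIDI 49); E4 at fret 19 → B5 (MIDI 83).
49 − 83 = -34, so the two pitches are 34 semitones apart.

-34 semitones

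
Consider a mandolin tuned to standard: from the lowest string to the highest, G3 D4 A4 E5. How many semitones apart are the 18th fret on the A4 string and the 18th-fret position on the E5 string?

A4 at fret 18 → D#6 (MIDI 87); E5 at fret 18 → A#6 (MIDI 94).
87 − 94 = -7, so the two pitches are 7 semitones apart, with A#6 the higher.

7 semitones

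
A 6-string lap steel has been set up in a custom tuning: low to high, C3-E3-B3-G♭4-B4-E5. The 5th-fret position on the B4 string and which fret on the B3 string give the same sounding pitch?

B4 at fret 5 is B4 + 5 semitones = E5.
The open B3 string is 12 semitones below the open B4, so the same pitch on the B3 string lies at fret 5 + 12 = 17.

17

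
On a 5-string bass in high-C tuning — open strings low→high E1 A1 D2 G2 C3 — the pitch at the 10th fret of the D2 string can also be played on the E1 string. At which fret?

20

D2 at fret 10 is D2 + 10 semitones = C3.
The open E1 string is 10 semitones below the open D2, so the same pitch on the E1 string lies at fret 10 + 10 = 20.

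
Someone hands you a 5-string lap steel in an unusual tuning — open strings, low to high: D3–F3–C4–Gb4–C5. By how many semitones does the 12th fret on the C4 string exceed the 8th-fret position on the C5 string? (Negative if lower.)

C4 at fret 12 → C5 (MIDI 72); C5 at fret 8 → Ab5 (MIDI 80).
72 − 80 = -8, so the two pitches are 8 semitones apart.

-8 semitones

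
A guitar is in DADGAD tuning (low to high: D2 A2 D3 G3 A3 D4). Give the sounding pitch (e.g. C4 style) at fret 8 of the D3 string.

A#3

D3 is MIDI 50. Adding 8 gives 58, which is A#3.
(Equivalently spelled Bb3.)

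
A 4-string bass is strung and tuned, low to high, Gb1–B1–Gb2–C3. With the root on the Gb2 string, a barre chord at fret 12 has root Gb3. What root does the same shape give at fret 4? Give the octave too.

Bb2

Moving from fret 12 to fret 4 shifts the root by -8 semitones.
Gb3 down 8 semitones is Bb2.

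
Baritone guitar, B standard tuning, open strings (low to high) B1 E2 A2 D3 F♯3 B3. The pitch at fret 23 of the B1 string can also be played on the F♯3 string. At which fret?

B1 at fret 23 is B1 + 23 semitones = A♯3.
The open F♯3 string is 19 semitones above the open B1, so the same pitch on the F♯3 string lies at fret 23 − 19 = 4.

4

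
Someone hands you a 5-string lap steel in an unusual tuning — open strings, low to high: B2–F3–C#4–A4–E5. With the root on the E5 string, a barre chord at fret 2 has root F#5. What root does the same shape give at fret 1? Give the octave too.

Moving from fret 2 to fret 1 shifts the root by -1 semitone.
F#5 down 1 semitone is F5.

F5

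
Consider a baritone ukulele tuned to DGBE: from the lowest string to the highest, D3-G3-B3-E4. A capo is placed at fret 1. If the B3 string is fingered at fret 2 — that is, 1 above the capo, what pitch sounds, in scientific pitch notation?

The capo raises the open B3 by 1 semitone to C4; fretting 1 more gives B3 + 1 + 1 = B3 + 2 semitones = C#4.

C#4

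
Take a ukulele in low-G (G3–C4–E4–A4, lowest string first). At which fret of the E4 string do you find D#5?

D#5 is 11 semitones above the open E4 (E–F–F#–G–…–C#–D–D#), so it sits at fret 11.

11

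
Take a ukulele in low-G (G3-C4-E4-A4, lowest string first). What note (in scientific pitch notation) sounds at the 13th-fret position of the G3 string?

G♯4

G3 is MIDI 55. Adding 13 gives 68, which is G♯4.
(Equivalently spelled A♭4.)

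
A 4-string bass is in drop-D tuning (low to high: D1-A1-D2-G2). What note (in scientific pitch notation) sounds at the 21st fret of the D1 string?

B2

The open D1 string plus 21 semitones: D–D#–E–F–…–A–A#–B.
The walk passes from B into C once, so the octave number goes from 1 to 2.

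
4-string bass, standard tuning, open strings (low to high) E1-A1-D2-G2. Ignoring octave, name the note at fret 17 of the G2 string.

C

The open G2 string plus 17 semitones: G–G#–A–A#–…–A#–B–C.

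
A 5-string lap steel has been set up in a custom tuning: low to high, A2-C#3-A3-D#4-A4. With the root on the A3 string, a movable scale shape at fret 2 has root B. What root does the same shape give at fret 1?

A#

Moving from fret 2 to fret 1 shifts the root by -1 semitone.
B down 1 semitone is A#.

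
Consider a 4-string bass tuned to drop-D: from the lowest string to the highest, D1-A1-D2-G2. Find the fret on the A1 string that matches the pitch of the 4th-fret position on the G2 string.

G2 at fret 4 is G2 + 4 semitones = B2.
The open A1 string is 10 semitones below the open G2, so the same pitch on the A1 string lies at fret 4 + 10 = 14.

14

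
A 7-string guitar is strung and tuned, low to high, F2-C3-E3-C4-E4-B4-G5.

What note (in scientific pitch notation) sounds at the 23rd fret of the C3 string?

Each fret is one semitone, so C3 + 23 = B4.

B4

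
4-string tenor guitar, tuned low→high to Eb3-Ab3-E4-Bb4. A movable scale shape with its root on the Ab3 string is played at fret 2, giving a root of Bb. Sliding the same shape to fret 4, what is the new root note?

C

Moving from fret 2 to fret 4 shifts the root by 2 semitones.
Bb up 2 semitones is C.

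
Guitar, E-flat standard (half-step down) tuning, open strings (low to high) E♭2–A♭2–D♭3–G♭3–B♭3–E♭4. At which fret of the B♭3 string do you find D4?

D4 is 4 semitones above the open B♭3 (Bb–B–C–Db–D), so it sits at fret 4.

4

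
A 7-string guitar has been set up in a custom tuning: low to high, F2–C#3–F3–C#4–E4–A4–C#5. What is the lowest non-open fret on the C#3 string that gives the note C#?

From C#3, count semitones up the chromatic scale until reaching C#: C#–D–D#–E–…–B–C–C# — 12 steps.

12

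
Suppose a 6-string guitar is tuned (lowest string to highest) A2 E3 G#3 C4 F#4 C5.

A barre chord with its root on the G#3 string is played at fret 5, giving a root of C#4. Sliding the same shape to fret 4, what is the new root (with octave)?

C4

Moving from fret 5 to fret 4 shifts the root by -1 semitone.
C#4 down 1 semitone is C4.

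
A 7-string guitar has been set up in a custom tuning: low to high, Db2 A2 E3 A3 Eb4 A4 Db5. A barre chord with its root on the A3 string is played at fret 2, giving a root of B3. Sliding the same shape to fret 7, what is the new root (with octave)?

E4

Moving from fret 2 to fret 7 shifts the root by 5 semitones.
B3 up 5 semitones is E4.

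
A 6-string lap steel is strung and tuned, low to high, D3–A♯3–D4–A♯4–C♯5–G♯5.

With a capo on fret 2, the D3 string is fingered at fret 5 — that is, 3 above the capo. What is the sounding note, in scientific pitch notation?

G3

The capo raises the open D3 by 2 semitones to E3; fretting 3 more gives D3 + 2 + 3 = D3 + 5 semitones = G3.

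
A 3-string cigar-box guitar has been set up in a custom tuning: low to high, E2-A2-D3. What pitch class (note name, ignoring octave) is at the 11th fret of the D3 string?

D3 is MIDI 50. Adding 11 gives 61; 61 mod 12 = 1, i.e. D♭.
(Equivalently spelled C♯.)

D♭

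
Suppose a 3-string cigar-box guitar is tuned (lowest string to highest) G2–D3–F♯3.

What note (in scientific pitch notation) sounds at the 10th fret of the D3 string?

C4

Each fret is one semitone, so D3 + 10 = C4.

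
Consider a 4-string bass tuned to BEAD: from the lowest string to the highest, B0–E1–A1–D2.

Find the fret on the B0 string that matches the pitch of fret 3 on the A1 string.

A1 at fret 3 is A1 + 3 semitones = C2.
The open B0 string is 10 semitones below the open A1, so the same pitch on the B0 string lies at fret 3 + 10 = 13.

13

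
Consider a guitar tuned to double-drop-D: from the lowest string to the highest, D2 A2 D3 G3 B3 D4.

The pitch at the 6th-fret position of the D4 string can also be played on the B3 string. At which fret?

9

Fret 6 on D4 is MIDI 62 + 6 = 68 (G#4). On the B3 string (open MIDI 59), that pitch is 68 − 59 = fret 9.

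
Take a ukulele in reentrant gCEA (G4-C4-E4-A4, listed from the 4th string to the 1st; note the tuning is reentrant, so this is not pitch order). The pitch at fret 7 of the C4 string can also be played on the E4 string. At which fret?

C4 at fret 7 is C4 + 7 semitones = G4.
The open E4 string is 4 semitones above the open C4, so the same pitch on the E4 string lies at fret 7 − 4 = 3.

3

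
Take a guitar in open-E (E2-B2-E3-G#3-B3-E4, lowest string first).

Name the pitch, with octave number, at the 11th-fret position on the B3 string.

B3 is MIDI 59. Adding 11 gives 70, which is A#4.
(Equivalently spelled Bb4.)

A#4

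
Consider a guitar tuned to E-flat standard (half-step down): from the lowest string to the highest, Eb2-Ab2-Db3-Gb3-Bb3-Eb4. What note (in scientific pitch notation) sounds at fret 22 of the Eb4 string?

Each fret is one semitone, so Eb4 + 22 = Db6.

Db6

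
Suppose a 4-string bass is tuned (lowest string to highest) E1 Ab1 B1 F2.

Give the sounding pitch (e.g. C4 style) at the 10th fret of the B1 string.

A2

The open B1 string plus 10 semitones: B–C–Db–D–…–G–Ab–A.
The walk passes from B into C once, so the octave number goes from 1 to 2.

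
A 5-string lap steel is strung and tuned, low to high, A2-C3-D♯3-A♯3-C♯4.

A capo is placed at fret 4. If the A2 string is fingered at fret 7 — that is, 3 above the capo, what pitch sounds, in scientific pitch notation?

The capo raises the open A2 by 4 semitones to C♯3; fretting 3 more gives A2 + 4 + 3 = A2 + 7 semitones = E3.

E3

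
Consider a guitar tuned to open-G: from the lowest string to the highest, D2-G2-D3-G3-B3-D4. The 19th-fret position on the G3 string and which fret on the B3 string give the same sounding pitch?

15

G3 at fret 19 is G3 + 19 semitones = D5.
The open B3 string is 4 semitones above the open G3, so the same pitch on the B3 string lies at fret 19 − 4 = 15.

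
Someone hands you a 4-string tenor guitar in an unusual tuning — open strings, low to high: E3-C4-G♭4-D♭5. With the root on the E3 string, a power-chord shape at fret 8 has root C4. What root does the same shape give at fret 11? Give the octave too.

E♭4

Moving from fret 8 to fret 11 shifts the root by 3 semitones.
C4 up 3 semitones is E♭4.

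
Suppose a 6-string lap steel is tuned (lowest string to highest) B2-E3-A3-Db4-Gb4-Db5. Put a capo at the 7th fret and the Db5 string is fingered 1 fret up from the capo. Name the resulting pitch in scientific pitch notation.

A5

The capo raises the open Db5 by 7 semitones to Ab5; fretting 1 more gives Db5 + 7 + 1 = Db5 + 8 semitones = A5.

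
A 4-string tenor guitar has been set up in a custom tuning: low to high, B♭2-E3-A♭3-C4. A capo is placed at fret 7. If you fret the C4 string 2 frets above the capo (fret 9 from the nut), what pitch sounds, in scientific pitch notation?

The capo raises the open C4 by 7 semitones to G4; fretting 2 more gives C4 + 7 + 2 = C4 + 9 semitones = A4.

A4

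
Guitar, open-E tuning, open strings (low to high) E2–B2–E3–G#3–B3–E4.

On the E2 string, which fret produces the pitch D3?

D3 is 10 semitones above the open E2 (E–F–F#–G–…–C–C#–D), so it sits at fret 10.

10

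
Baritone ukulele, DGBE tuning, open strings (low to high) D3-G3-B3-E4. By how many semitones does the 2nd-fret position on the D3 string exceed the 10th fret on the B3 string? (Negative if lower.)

D3 at fret 2 → E3 (MIDI 52); B3 at fret 10 → A4 (MIDI 69).
52 − 69 = -17, so the two pitches are 17 semitones apart.

-17 semitones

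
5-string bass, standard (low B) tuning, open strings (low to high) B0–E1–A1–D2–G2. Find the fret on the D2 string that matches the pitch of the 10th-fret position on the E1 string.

Fret 10 on E1 is MIDI 28 + 10 = 38 (D2). On the D2 string (open MIDI 38), that pitch is 38 − 38 = fret 0.

0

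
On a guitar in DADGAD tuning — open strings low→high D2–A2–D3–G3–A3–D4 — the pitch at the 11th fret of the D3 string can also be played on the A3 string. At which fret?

Fret 11 on D3 is MIDI 50 + 11 = 61 (C♯4). On the A3 string (open MIDI 57), that pitch is 61 − 57 = fret 4.

4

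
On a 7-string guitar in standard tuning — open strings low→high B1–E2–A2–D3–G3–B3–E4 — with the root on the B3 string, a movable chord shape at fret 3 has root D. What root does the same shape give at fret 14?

Moving from fret 3 to fret 14 shifts the root by 11 semitones.
D up 11 semitones is C#.

C#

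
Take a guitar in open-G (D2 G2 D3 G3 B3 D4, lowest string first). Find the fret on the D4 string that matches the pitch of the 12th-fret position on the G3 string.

5

G3 at fret 12 is G3 + 12 semitones = G4.
The open D4 string is 7 semitones above the open G3, so the same pitch on the D4 string lies at fret 12 − 7 = 5.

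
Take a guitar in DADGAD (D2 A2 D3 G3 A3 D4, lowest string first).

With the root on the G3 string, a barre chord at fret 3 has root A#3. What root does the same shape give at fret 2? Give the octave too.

A3

Moving from fret 3 to fret 2 shifts the root by -1 semitone.
A#3 down 1 semitone is A3.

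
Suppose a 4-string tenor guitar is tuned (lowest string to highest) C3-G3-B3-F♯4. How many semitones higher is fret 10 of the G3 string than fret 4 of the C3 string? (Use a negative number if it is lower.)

13 semitones

G3 at fret 10 → F4 (MIDI 65); C3 at fret 4 → E3 (MIDI 52).
65 − 52 = 13, so the two pitches are 13 semitones apart.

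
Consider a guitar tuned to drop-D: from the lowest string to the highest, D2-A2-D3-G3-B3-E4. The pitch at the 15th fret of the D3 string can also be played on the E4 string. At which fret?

1

Fret 15 on D3 is MIDI 50 + 15 = 65 (F4). On the E4 string (open MIDI 64), that pitch is 65 − 64 = fret 1.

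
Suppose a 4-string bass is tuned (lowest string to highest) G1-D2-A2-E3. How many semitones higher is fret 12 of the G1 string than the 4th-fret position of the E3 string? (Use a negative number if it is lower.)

-13 semitones

G1 at fret 12 → G2 (MIDI 43); E3 at fret 4 → A♭3 (MIDI 56).
43 − 56 = -13, so the two pitches are 13 semitones apart.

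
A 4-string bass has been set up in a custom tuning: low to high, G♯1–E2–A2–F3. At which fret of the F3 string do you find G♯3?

3

G♯3 is 3 semitones above the open F3 (F–F#–G–G#), so it sits at fret 3.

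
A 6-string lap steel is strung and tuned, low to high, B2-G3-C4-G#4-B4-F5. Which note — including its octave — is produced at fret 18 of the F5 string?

B6

Each fret is one semitone, so F5 + 18 = B6.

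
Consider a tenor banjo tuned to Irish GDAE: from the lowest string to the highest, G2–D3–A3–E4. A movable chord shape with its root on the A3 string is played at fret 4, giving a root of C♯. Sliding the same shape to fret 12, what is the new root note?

A

Moving from fret 4 to fret 12 shifts the root by 8 semitones.
C♯ up 8 semitones is A.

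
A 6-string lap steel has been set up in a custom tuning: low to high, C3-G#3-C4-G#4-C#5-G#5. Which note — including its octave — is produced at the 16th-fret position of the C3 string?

C3 is MIDI 48. Adding 16 gives 64, which is E4.

E4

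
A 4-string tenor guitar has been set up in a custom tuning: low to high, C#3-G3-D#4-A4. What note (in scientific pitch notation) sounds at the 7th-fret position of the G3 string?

G3 is MIDI 55. Adding 7 gives 62, which is D4.

D4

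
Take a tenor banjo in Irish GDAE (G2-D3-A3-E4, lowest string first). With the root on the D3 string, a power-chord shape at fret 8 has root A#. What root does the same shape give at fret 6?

Moving from fret 8 to fret 6 shifts the root by -2 semitones.
A# down 2 semitones is G#.

G#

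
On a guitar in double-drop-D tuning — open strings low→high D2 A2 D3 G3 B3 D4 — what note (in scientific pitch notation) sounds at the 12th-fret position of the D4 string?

Each fret is one semitone, so D4 + 12 = D5.

D5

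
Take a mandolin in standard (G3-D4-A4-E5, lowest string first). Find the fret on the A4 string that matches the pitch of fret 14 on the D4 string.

Fret 14 on D4 is MIDI 62 + 14 = 76 (E5). On the A4 string (open MIDI 69), that pitch is 76 − 69 = fret 7.

7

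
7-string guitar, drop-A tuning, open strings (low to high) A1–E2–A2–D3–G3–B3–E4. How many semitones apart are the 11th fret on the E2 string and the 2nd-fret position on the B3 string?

E2 at fret 11 → D#3 (MIDI 51); B3 at fret 2 → C#4 (MIDI 61).
51 − 61 = -10, so the two pitches are 10 semitones apart, with C#4 the higher.

10 semitones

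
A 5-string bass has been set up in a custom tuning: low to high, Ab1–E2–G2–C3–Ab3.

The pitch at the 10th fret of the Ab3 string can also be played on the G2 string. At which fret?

Fret 10 on Ab3 is MIDI 56 + 10 = 66 (Gb4). On the G2 string (open MIDI 43), that pitch is 66 − 43 = fret 23.

23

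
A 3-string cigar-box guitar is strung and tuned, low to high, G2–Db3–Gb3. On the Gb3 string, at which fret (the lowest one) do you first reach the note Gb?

0

From Gb3, count semitones up the chromatic scale until reaching Gb: Gb — 0 steps.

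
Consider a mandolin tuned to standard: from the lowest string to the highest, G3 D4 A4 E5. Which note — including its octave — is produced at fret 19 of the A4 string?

E6

The open A4 string plus 19 semitones: A–A#–B–C–…–D–D#–E.
The walk passes from B into C 2 times, so the octave number goes from 4 to 6.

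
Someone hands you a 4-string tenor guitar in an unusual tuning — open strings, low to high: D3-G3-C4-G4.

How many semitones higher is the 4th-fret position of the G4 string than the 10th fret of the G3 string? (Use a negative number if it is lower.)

G4 at fret 4 → B4 (MIDI 71); G3 at fret 10 → F4 (MIDI 65).
71 − 65 = 6, so the two pitches are 6 semitones apart.

6 semitones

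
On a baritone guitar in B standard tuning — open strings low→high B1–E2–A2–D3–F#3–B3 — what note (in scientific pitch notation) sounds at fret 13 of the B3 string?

B3 is MIDI 59. Adding 13 gives 72, which is C5.

C5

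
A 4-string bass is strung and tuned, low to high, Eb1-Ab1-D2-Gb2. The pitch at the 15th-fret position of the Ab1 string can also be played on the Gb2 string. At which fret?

5

Ab1 at fret 15 is Ab1 + 15 semitones = B2.
The open Gb2 string is 10 semitones above the open Ab1, so the same pitch on the Gb2 string lies at fret 15 − 10 = 5.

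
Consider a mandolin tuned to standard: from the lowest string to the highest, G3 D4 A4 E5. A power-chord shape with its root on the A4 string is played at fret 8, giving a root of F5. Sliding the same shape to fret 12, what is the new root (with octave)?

Moving from fret 8 to fret 12 shifts the root by 4 semitones.
F5 up 4 semitones is A5.

A5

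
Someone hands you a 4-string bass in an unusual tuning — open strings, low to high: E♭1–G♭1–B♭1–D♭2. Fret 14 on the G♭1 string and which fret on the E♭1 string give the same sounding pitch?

Fret 14 on G♭1 is MIDI 30 + 14 = 44 (A♭2). On the E♭1 string (open MIDI 27), that pitch is 44 − 27 = fret 17.

17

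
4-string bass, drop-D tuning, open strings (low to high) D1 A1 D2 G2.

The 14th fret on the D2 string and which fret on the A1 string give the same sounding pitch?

19

Fret 14 on D2 is MIDI 38 + 14 = 52 (E3). On the A1 string (open MIDI 33), that pitch is 52 − 33 = fret 19.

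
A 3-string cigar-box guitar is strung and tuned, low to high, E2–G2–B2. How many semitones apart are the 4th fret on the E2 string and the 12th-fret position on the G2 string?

E2 at fret 4 → Ab2 (MIDI 44); G2 at fret 12 → G3 (MIDI 55).
44 − 55 = -11, so the two pitches are 11 semitones apart, with G3 the higher.

11 semitones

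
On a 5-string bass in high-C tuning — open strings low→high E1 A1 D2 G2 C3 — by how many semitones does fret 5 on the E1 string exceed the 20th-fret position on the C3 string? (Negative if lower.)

-35 semitones

E1 at fret 5 → A1 (MIDI 33); C3 at fret 20 → G#4 (MIDI 68).
33 − 68 = -35, so the two pitches are 35 semitones apart.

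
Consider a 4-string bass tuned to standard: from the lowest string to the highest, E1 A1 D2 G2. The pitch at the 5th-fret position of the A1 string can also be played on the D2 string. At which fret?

0

Fret 5 on A1 is MIDI 33 + 5 = 38 (D2). On the D2 string (open MIDI 38), that pitch is 38 − 38 = fret 0.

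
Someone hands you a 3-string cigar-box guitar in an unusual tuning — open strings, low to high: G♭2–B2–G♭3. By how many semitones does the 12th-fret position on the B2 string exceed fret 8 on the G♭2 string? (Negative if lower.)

B2 at fret 12 → B3 (MIDI 59); G♭2 at fret 8 → D3 (MIDI 50).
59 − 50 = 9, so the two pitches are 9 semitones apart.

9 semitones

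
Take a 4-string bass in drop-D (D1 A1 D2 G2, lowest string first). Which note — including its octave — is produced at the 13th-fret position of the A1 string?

Each fret is one semitone, so A1 + 13 = A♯2.

A♯2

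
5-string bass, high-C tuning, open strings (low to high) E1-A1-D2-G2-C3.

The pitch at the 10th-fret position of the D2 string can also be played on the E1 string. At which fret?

20

D2 at fret 10 is D2 + 10 semitones = C3.
The open E1 string is 10 semitones below the open D2, so the same pitch on the E1 string lies at fret 10 + 10 = 20.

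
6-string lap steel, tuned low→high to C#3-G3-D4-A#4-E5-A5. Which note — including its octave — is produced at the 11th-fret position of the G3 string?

The open G3 string plus 11 semitones: G–G#–A–A#–…–E–F–F#.
The walk passes from B into C once, so the octave number goes from 3 to 4.

F#4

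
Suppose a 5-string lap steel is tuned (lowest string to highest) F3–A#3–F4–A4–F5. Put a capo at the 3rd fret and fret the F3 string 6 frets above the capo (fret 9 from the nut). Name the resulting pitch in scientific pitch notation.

D4

The capo raises the open F3 by 3 semitones to G#3; fretting 6 more gives F3 + 3 + 6 = F3 + 9 semitones = D4.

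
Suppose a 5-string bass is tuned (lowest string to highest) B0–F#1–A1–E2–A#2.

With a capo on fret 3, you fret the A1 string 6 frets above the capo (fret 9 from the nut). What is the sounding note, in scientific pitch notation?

The capo raises the open A1 by 3 semitones to C2; fretting 6 more gives A1 + 3 + 6 = A1 + 9 semitones = F#2.
(Also written Gb.)

F#2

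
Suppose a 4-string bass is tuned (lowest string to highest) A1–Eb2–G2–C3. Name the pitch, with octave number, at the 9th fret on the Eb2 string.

Eb2 is MIDI 39. Adding 9 gives 48, which is C3.

C3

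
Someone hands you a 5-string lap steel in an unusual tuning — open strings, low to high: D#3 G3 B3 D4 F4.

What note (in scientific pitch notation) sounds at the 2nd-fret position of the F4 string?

Each fret is one semitone, so F4 + 2 = G4.

G4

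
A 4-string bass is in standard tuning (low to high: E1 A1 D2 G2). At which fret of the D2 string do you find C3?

C3 is 10 semitones above the open D2 (D–D#–E–F–…–A#–B–C), so it sits at fret 10.

10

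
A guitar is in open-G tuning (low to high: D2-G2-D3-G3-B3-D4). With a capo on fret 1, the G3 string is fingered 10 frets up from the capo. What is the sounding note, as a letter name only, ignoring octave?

The capo raises the open G3 by 1 semitone to G#3; fretting 10 more gives G3 + 1 + 10 = G3 + 11 semitones, landing on F#.

F#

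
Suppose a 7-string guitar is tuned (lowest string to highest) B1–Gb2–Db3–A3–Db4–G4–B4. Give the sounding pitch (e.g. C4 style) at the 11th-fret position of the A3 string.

Each fret is one semitone, so A3 + 11 = Ab4.
(Equivalently spelled G#4.)

Ab4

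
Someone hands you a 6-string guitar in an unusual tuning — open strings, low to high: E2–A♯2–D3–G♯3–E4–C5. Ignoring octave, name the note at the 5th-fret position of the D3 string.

G

D3 is MIDI 50. Adding 5 gives 55; 55 mod 12 = 7, i.e. G.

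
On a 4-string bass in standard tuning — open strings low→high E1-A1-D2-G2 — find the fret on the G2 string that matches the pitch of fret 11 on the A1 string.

A1 at fret 11 is A1 + 11 semitones = G♯2.
The open G2 string is 10 semitones above the open A1, so the same pitch on the G2 string lies at fret 11 − 10 = 1.

1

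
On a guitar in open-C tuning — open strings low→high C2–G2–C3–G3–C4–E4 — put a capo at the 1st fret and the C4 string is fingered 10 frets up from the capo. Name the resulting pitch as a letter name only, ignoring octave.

B

The capo raises the open C4 by 1 semitone to C#4; fretting 10 more gives C4 + 1 + 10 = C4 + 11 semitones, landing on B.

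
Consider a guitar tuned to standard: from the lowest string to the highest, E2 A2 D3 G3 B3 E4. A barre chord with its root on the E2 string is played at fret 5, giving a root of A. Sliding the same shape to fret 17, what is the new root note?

A

Moving from fret 5 to fret 17 shifts the root by 12 semitones.
A up 12 semitones is A.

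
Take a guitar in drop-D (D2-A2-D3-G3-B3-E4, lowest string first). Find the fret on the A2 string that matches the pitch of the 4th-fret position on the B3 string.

Fret 4 on B3 is MIDI 59 + 4 = 63 (D#4). On the A2 string (open MIDI 45), that pitch is 63 − 45 = fret 18.

18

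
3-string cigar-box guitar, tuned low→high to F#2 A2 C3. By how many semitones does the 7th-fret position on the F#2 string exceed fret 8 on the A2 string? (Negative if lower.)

-4 semitones

F#2 at fret 7 → C#3 (MIDI 49); A2 at fret 8 → F3 (MIDI 53).
49 − 53 = -4, so the two pitches are 4 semitones apart.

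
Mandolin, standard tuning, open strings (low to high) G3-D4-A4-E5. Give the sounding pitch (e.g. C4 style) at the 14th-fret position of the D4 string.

D4 is MIDI 62. Adding 14 gives 76, which is E5.

E5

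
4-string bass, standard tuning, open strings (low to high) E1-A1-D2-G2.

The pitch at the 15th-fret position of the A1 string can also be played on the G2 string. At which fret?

5

A1 at fret 15 is A1 + 15 semitones = C3.
The open G2 string is 10 semitones above the open A1, so the same pitch on the G2 string lies at fret 15 − 10 = 5.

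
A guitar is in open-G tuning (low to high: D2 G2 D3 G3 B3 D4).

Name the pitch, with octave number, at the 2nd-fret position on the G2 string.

G2 is MIDI 43. Adding 2 gives 45, which is A2.

A2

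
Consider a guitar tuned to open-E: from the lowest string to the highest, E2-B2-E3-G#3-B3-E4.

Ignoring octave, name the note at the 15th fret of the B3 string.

The open B3 string plus 15 semitones: B–C–C#–D–…–C–C#–D.

D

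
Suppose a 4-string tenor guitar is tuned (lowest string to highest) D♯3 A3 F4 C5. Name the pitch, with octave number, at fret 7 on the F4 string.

Each fret is one semitone, so F4 + 7 = C5.

C5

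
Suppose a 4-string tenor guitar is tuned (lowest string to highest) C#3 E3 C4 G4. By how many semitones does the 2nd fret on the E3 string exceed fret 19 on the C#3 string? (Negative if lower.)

-14 semitones

E3 at fret 2 → F#3 (MIDI 54); C#3 at fret 19 → G#4 (MIDI 68).
54 − 68 = -14, so the two pitches are 14 semitones apart.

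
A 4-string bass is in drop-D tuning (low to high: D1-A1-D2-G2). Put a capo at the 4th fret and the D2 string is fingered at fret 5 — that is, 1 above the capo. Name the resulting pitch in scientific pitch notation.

G2

The capo raises the open D2 by 4 semitones to F♯2; fretting 1 more gives D2 + 4 + 1 = D2 + 5 semitones = G2.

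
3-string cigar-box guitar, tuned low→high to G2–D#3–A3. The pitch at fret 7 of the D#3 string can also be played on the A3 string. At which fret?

1

Fret 7 on D#3 is MIDI 51 + 7 = 58 (A#3). On the A3 string (open MIDI 57), that pitch is 58 − 57 = fret 1.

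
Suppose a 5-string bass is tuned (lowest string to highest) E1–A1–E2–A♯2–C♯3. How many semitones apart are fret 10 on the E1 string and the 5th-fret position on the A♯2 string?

13 semitones

E1 at fret 10 → D2 (MIDI 38); A♯2 at fret 5 → D♯3 (MIDI 51).
38 − 51 = -13, so the two pitches are 13 semitones apart, with D♯3 the higher.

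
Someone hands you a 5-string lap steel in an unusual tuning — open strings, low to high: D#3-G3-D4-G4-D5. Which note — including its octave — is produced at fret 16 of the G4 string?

Each fret is one semitone, so G4 + 16 = B5.

B5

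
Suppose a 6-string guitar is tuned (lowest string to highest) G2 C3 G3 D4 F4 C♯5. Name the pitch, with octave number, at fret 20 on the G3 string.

D♯5

G3 is MIDI 55. Adding 20 gives 75, which is D♯5.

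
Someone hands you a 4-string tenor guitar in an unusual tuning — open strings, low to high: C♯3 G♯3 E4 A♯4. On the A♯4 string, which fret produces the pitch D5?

4

D5 is 4 semitones above the open A♯4 (A#–B–C–C#–D), so it sits at fret 4.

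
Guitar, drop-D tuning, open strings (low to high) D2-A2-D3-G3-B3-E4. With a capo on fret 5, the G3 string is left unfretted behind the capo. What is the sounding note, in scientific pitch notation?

C4

The capo raises the open G3 by 5 semitones to C4; fretting 0 more gives G3 + 5 + 0 = G3 + 5 semitones = C4.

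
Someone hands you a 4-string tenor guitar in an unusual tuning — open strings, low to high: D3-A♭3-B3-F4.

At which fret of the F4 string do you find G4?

G4 is 2 semitones above the open F4 (F–Gb–G), so it sits at fret 2.

2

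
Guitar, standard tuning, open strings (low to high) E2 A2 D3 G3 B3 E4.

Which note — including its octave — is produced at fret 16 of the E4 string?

The open E4 string plus 16 semitones: E–F–F#–G–…–F#–G–G#.
The walk passes from B into C once, so the octave number goes from 4 to 5.

G#5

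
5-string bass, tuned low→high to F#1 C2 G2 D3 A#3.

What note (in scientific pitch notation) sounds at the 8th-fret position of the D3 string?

A#3

Each fret is one semitone, so D3 + 8 = A#3.
(Equivalently spelled Bb3.)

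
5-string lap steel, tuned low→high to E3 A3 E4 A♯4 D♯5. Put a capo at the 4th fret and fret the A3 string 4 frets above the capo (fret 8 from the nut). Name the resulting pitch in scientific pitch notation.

The capo raises the open A3 by 4 semitones to C♯4; fretting 4 more gives A3 + 4 + 4 = A3 + 8 semitones = F4.

F4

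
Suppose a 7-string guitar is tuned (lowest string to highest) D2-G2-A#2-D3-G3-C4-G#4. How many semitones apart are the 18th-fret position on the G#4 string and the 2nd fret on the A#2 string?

G#4 at fret 18 → D6 (MIDI 86); A#2 at fret 2 → C3 (MIDI 48).
86 − 48 = 38, so the two pitches are 38 semitones apart, with D6 the higher.

38 semitones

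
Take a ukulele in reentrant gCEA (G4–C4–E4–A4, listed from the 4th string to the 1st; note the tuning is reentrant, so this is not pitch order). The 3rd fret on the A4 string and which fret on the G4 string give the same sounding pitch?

Fret 3 on A4 is MIDI 69 + 3 = 72 (C5). On the G4 string (open MIDI 67), that pitch is 72 − 67 = fret 5.

5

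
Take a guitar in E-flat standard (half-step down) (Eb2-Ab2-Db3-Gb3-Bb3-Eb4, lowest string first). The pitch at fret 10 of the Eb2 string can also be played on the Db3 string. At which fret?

Eb2 at fret 10 is Eb2 + 10 semitones = Db3.
The open Db3 string is 10 semitones above the open Eb2, so the same pitch on the Db3 string lies at fret 10 − 10 = 0.

0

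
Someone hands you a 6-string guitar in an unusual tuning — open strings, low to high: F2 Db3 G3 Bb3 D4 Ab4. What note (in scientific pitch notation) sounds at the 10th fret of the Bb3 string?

The open Bb3 string plus 10 semitones: Bb–B–C–Db–…–Gb–G–Ab.
The walk passes from B into C once, so the octave number goes from 3 to 4.
(Equivalently spelled G#4.)

Ab4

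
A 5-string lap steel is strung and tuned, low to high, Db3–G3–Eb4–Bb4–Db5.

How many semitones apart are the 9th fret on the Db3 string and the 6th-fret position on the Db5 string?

21 semitones

Db3 at fret 9 → Bb3 (MIDI 58); Db5 at fret 6 → G5 (MIDI 79).
58 − 79 = -21, so the two pitches are 21 semitones apart, with G5 the higher.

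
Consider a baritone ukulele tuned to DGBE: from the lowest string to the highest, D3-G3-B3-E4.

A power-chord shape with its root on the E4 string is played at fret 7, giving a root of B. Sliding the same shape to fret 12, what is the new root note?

Moving from fret 7 to fret 12 shifts the root by 5 semitones.
B up 5 semitones is E.

E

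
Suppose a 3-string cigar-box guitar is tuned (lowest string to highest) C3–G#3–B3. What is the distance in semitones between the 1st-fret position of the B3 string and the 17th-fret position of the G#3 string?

13 semitones

B3 at fret 1 → C4 (MIDI 60); G#3 at fret 17 → C#5 (MIDI 73).
60 − 73 = -13, so the two pitches are 13 semitones apart, with C#5 the higher.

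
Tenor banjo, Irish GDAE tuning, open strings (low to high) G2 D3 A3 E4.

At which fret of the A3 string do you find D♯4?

D♯4 is 6 semitones above the open A3 (A–A#–B–C–C#–D–D#), so it sits at fret 6.

6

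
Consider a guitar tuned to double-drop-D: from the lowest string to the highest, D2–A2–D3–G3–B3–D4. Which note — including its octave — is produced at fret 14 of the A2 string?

B3

Each fret is one semitone, so A2 + 14 = B3.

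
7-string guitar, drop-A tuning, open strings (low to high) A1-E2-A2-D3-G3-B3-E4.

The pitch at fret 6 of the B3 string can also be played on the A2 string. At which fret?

B3 at fret 6 is B3 + 6 semitones = F4.
The open A2 string is 14 semitones below the open B3, so the same pitch on the A2 string lies at fret 6 + 14 = 20.

20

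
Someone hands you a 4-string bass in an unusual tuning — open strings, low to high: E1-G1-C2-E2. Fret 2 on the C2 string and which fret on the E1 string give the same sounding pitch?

Fret 2 on C2 is MIDI 36 + 2 = 38 (D2). On the E1 string (open MIDI 28), that pitch is 38 − 28 = fret 10.

10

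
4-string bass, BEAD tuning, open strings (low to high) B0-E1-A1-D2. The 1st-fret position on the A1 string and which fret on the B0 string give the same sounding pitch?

Fret 1 on A1 is MIDI 33 + 1 = 34 (A#1). On the B0 string (open MIDI 23), that pitch is 34 − 23 = fret 11.

11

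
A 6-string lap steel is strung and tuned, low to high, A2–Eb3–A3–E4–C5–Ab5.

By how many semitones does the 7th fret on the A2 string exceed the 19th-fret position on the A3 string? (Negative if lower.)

A2 at fret 7 → E3 (MIDI 52); A3 at fret 19 → E5 (MIDI 76).
52 − 76 = -24, so the two pitches are 24 semitones apart.

-24 semitones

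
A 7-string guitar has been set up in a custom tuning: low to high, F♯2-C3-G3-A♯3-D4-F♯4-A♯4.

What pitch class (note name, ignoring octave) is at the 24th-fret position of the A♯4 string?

A♯4 is MIDI 70. Adding 24 gives 94; 94 mod 12 = 10, i.e. A♯.
(Equivalently spelled B♭.)

A♯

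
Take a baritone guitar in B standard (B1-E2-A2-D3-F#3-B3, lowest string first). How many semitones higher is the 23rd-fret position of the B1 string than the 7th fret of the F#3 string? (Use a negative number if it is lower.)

B1 at fret 23 → A#3 (MIDI 58); F#3 at fret 7 → C#4 (MIDI 61).
58 − 61 = -3, so the two pitches are 3 semitones apart.

-3 semitones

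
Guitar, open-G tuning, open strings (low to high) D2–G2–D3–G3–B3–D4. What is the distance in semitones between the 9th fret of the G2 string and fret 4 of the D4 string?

14 semitones

G2 at fret 9 → E3 (MIDI 52); D4 at fret 4 → F#4 (MIDI 66).
52 − 66 = -14, so the two pitches are 14 semitones apart, with F#4 the higher.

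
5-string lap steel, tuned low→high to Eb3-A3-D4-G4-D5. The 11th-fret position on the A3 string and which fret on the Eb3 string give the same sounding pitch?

17

Fret 11 on A3 is MIDI 57 + 11 = 68 (Ab4). On the Eb3 string (open MIDI 51), that pitch is 68 − 51 = fret 17.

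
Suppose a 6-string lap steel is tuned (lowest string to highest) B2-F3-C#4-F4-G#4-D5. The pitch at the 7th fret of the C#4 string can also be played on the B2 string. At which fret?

21

C#4 at fret 7 is C#4 + 7 semitones = G#4.
The open B2 string is 14 semitones below the open C#4, so the same pitch on the B2 string lies at fret 7 + 14 = 21.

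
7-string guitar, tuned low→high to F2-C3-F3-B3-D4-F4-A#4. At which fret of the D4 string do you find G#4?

6

G#4 is 6 semitones above the open D4 (D–D#–E–F–F#–G–G#), so it sits at fret 6.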